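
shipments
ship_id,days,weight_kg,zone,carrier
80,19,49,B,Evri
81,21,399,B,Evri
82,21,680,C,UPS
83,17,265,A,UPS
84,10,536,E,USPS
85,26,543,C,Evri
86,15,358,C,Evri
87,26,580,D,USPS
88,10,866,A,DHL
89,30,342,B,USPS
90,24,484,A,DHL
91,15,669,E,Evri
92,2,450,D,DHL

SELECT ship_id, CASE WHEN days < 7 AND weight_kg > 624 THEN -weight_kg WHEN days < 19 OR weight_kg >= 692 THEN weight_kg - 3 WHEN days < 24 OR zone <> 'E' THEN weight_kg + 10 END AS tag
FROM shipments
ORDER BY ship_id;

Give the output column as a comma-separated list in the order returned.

ship_id=80: days < 24 OR zone <> 'E' → 59
ship_id=81: days < 24 OR zone <> 'E' → 409
ship_id=82: days < 24 OR zone <> 'E' → 690
ship_id=83: days < 19 OR weight_kg >= 692 → 262
ship_id=84: days < 19 OR weight_kg >= 692 → 533
ship_id=85: days < 24 OR zone <> 'E' → 553
ship_id=86: days < 19 OR weight_kg >= 692 → 355
ship_id=87: days < 24 OR zone <> 'E' → 590
ship_id=88: days < 19 OR weight_kg >= 692 → 863
ship_id=89: days < 24 OR zone <> 'E' → 352
ship_id=90: days < 24 OR zone <> 'E' → 494
ship_id=91: days < 19 OR weight_kg >= 692 → 666
ship_id=92: days < 19 OR weight_kg >= 692 → 447

59, 409, 690, 262, 533, 553, 355, 590, 863, 352, 494, 666, 447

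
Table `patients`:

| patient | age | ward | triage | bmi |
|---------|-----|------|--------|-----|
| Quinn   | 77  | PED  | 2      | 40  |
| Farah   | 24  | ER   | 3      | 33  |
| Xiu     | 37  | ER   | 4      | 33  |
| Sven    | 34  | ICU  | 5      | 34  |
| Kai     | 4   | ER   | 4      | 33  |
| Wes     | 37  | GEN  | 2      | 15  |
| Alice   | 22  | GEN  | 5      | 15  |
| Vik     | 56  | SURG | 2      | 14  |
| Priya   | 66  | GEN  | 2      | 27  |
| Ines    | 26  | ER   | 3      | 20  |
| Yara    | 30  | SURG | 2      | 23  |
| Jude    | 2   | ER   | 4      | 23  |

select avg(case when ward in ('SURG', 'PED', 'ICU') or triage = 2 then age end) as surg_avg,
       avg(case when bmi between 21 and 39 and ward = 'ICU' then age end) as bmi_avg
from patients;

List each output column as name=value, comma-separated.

surg_avg=50, bmi_avg=34

[surg_avg: ward in ('SURG', 'PED', 'ICU') or triage = 2]
patient=Quinn: ✓ → 77
patient=Farah: ✗
patient=Xiu: ✗
patient=Sven: ✓ → 34
patient=Kai: ✗
patient=Wes: ✓ → 37
patient=Alice: ✗
patient=Vik: ✓ → 56
patient=Priya: ✓ → 66
patient=Ines: ✗
patient=Yara: ✓ → 30
patient=Jude: ✗
surg_avg = (77 + 34 + 37 + 56 + 66 + 30) / 6 = 50
—
[bmi_avg: bmi between 21 and 39 and ward = 'ICU']
patient=Quinn: ✗
patient=Farah: ✗
patient=Xiu: ✗
patient=Sven: ✓ → 34
patient=Kai: ✗
patient=Wes: ✗
patient=Alice: ✗
patient=Vik: ✗
patient=Priya: ✗
patient=Ines: ✗
patient=Yara: ✗
patient=Jude: ✗
bmi_avg = 34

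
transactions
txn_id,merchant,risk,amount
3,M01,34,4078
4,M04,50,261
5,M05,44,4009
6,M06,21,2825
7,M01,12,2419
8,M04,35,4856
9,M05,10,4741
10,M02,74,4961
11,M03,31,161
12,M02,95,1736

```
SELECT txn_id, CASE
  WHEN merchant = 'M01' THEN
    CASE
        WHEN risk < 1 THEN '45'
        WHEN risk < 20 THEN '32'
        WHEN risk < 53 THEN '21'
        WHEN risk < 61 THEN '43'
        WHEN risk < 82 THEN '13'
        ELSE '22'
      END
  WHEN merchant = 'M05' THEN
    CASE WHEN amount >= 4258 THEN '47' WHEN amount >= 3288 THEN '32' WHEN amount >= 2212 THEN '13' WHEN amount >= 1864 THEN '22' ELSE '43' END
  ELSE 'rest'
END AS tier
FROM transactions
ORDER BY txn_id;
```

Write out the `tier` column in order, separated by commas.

txn_id=3: merchant='M01' → inner[risk < 53] → 21
txn_id=4: merchant='M04' → outer ELSE → rest
txn_id=5: merchant='M05' → inner[amount >= 3288] → 32
txn_id=6: merchant='M06' → outer ELSE → rest
txn_id=7: merchant='M01' → inner[risk < 20] → 32
txn_id=8: merchant='M04' → outer ELSE → rest
txn_id=9: merchant='M05' → inner[amount >= 4258] → 47
txn_id=10: merchant='M02' → outer ELSE → rest
txn_id=11: merchant='M03' → outer ELSE → rest
txn_id=12: merchant='M02' → outer ELSE → rest

21, rest, 32, rest, 32, rest, 47, rest, rest, rest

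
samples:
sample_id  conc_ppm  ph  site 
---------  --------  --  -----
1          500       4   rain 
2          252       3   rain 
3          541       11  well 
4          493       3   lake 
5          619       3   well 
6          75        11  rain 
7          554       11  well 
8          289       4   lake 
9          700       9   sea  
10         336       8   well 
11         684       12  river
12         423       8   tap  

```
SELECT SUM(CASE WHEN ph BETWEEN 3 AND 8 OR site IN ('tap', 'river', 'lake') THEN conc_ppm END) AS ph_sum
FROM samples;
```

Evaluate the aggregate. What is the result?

sample_id=1: ✓ → 500
sample_id=2: ✓ → 252
sample_id=3: ✗
sample_id=4: ✓ → 493
sample_id=5: ✓ → 619
sample_id=6: ✗
sample_id=7: ✗
sample_id=8: ✓ → 289
sample_id=9: ✗
sample_id=10: ✓ → 336
sample_id=11: ✓ → 684
sample_id=12: ✓ → 423
ph_sum = 500 + 252 + 493 + 619 + 289 + 336 + 684 + 423 = 3596

3596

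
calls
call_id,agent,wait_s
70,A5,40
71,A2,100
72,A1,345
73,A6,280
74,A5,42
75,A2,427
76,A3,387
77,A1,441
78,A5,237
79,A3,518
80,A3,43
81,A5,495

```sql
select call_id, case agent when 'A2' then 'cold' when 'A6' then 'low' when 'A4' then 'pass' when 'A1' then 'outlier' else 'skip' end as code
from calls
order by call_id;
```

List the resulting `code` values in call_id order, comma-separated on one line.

call_id=70: ELSE → skip
call_id=71: agent='A2' → cold
call_id=72: agent='A1' → outlier
call_id=73: agent='A6' → low
call_id=74: ELSE → skip
call_id=75: agent='A2' → cold
call_id=76: ELSE → skip
call_id=77: agent='A1' → outlier
call_id=78: ELSE → skip
call_id=79: ELSE → skip
call_id=80: ELSE → skip
call_id=81: ELSE → skip

skip, cold, outlier, low, skip, cold, skip, outlier, skip, skip, skip, skip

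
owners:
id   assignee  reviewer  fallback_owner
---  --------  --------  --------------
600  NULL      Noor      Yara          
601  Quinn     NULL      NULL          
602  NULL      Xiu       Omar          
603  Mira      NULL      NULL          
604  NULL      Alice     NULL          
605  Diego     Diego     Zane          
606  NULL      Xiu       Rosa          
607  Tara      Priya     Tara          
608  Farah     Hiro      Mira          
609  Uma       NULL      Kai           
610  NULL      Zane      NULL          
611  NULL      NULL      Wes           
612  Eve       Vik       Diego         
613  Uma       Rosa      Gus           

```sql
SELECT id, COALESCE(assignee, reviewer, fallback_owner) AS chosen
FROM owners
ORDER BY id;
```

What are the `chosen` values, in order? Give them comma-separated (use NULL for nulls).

Noor, Quinn, Xiu, Mira, Alice, Diego, Xiu, Tara, Farah, Uma, Zane, Wes, Eve, Uma

id=600: assignee=NULL, reviewer=Noor → Noor
id=601: assignee=Quinn → Quinn
id=602: assignee=NULL, reviewer=Xiu → Xiu
id=603: assignee=Mira → Mira
id=604: assignee=NULL, reviewer=Alice → Alice
id=605: assignee=Diego → Diego
id=606: assignee=NULL, reviewer=Xiu → Xiu
id=607: assignee=Tara → Tara
id=608: assignee=Farah → Farah
id=609: assignee=Uma → Uma
id=610: assignee=NULL, reviewer=Zane → Zane
id=611: assignee=NULL, reviewer=NULL, fallback_owner=Wes → Wes
id=612: assignee=Eve → Eve
id=613: assignee=Uma → Uma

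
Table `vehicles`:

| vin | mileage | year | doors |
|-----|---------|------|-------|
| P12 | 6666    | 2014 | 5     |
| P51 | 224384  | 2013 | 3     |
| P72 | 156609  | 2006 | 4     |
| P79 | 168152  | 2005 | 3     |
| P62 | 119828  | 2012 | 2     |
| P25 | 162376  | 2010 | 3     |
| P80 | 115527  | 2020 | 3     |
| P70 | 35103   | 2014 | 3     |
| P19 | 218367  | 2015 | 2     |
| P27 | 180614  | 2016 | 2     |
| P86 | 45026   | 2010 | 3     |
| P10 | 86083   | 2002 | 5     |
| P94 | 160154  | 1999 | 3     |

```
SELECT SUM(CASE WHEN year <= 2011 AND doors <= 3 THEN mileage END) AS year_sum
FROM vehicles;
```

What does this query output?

vin=P12: ✗
vin=P51: ✗
vin=P72: ✗
vin=P79: ✓ → 168152
vin=P62: ✗
vin=P25: ✓ → 162376
vin=P80: ✗
vin=P70: ✗
vin=P19: ✗
vin=P27: ✗
vin=P86: ✓ → 45026
vin=P10: ✗
vin=P94: ✓ → 160154
year_sum = 168152 + 162376 + 45026 + 160154 = 535708

535708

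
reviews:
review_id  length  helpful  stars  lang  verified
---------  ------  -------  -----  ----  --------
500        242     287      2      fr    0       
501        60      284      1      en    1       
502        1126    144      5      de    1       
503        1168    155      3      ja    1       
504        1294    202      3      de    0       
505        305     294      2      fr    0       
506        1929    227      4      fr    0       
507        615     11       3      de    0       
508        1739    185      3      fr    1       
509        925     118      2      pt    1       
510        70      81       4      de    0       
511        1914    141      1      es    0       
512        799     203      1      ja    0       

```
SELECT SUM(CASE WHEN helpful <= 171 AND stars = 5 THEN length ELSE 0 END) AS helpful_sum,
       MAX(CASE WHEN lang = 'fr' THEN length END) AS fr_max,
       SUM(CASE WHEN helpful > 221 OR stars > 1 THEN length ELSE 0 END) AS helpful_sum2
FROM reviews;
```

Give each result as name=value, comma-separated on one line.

[helpful_sum: helpful <= 171 AND stars = 5]
review_id=500: ✗
review_id=501: ✗
review_id=502: ✓ → 1126
review_id=503: ✗
review_id=504: ✗
review_id=505: ✗
review_id=506: ✗
review_id=507: ✗
review_id=508: ✗
review_id=509: ✗
review_id=510: ✗
review_id=511: ✗
review_id=512: ✗
helpful_sum = 1126
—
[fr_max: lang = 'fr']
review_id=500: ✓ → 242
review_id=501: ✗
review_id=502: ✗
review_id=503: ✗
review_id=504: ✗
review_id=505: ✓ → 305
review_id=506: ✓ → 1929
review_id=507: ✗
review_id=508: ✓ → 1739
review_id=509: ✗
review_id=510: ✗
review_id=511: ✗
review_id=512: ✗
fr_max = MAX(242, 305, 1929, 1739) = 1929
—
[helpful_sum2: helpful > 221 OR stars > 1]
review_id=500: ✓ → 242
review_id=501: ✓ → 60
review_id=502: ✓ → 1126
review_id=503: ✓ → 1168
review_id=504: ✓ → 1294
review_id=505: ✓ → 305
review_id=506: ✓ → 1929
review_id=507: ✓ → 615
review_id=508: ✓ → 1739
review_id=509: ✓ → 925
review_id=510: ✓ → 70
review_id=511: ✗
review_id=512: ✗
helpful_sum2 = 242 + 60 + 1126 + 1168 + 1294 + 305 + 1929 + 615 + 1739 + 925 + 70 = 9473

helpful_sum=1126, fr_max=1929, helpful_sum2=9473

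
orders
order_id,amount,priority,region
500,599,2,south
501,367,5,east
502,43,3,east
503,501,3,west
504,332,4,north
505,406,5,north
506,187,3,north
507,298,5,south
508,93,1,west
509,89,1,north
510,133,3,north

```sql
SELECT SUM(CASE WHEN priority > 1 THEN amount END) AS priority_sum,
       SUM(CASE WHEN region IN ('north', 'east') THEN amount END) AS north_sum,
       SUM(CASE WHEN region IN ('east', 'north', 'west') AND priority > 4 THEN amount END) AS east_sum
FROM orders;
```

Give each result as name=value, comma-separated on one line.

[priority_sum: priority > 1]
order_id=500: ✓ → 599
order_id=501: ✓ → 367
order_id=502: ✓ → 43
order_id=503: ✓ → 501
order_id=504: ✓ → 332
order_id=505: ✓ → 406
order_id=506: ✓ → 187
order_id=507: ✓ → 298
order_id=508: ✗
order_id=509: ✗
order_id=510: ✓ → 133
priority_sum = 599 + 367 + 43 + 501 + 332 + 406 + 187 + 298 + 133 = 2866
—
[north_sum: region IN ('north', 'east')]
order_id=500: ✗
order_id=501: ✓ → 367
order_id=502: ✓ → 43
order_id=503: ✗
order_id=504: ✓ → 332
order_id=505: ✓ → 406
order_id=506: ✓ → 187
order_id=507: ✗
order_id=508: ✗
order_id=509: ✓ → 89
order_id=510: ✓ → 133
north_sum = 367 + 43 + 332 + 406 + 187 + 89 + 133 = 1557
—
[east_sum: region IN ('east', 'north', 'west') AND priority > 4]
order_id=500: ✗
order_id=501: ✓ → 367
order_id=502: ✗
order_id=503: ✗
order_id=504: ✗
order_id=505: ✓ → 406
order_id=506: ✗
order_id=507: ✗
order_id=508: ✗
order_id=509: ✗
order_id=510: ✗
east_sum = 367 + 406 = 773

priority_sum=2866, north_sum=1557, east_sum=773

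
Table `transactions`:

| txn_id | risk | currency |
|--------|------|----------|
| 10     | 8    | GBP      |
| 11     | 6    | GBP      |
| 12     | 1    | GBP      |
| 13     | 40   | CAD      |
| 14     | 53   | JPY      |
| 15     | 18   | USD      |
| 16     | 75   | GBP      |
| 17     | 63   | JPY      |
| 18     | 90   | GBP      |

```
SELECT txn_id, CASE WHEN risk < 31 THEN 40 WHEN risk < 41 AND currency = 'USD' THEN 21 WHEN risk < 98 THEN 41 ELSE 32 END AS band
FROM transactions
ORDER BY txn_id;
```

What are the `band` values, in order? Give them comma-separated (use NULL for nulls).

40, 40, 40, 41, 41, 40, 41, 41, 41

txn_id=10: risk < 31 → 40
txn_id=11: risk < 31 → 40
txn_id=12: risk < 31 → 40
txn_id=13: risk < 98 → 41
txn_id=14: risk < 98 → 41
txn_id=15: risk < 31 → 40
txn_id=16: risk < 98 → 41
txn_id=17: risk < 98 → 41
txn_id=18: risk < 98 → 41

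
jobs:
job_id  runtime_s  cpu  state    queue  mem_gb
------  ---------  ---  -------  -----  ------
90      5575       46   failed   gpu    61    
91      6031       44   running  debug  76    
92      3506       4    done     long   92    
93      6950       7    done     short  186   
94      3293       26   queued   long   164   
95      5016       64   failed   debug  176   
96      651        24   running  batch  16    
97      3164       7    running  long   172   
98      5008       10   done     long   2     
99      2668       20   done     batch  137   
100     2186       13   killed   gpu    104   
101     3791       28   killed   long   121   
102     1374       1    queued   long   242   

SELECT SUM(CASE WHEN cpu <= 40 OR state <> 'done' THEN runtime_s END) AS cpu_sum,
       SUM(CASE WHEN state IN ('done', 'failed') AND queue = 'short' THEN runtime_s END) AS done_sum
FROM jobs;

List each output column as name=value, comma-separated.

[cpu_sum: cpu <= 40 OR state <> 'done']
job_id=90: ✓ → 5575
job_id=91: ✓ → 6031
job_id=92: ✓ → 3506
job_id=93: ✓ → 6950
job_id=94: ✓ → 3293
job_id=95: ✓ → 5016
job_id=96: ✓ → 651
job_id=97: ✓ → 3164
job_id=98: ✓ → 5008
job_id=99: ✓ → 2668
job_id=100: ✓ → 2186
job_id=101: ✓ → 3791
job_id=102: ✓ → 1374
cpu_sum = 5575 + 6031 + 3506 + 6950 + 3293 + 5016 + 651 + 3164 + 5008 + 2668 + 2186 + 3791 + 1374 = 49213
—
[done_sum: state IN ('done', 'failed') AND queue = 'short']
job_id=90: ✗
job_id=91: ✗
job_id=92: ✗
job_id=93: ✓ → 6950
job_id=94: ✗
job_id=95: ✗
job_id=96: ✗
job_id=97: ✗
job_id=98: ✗
job_id=99: ✗
job_id=100: ✗
job_id=101: ✗
job_id=102: ✗
done_sum = 6950

cpu_sum=49213, done_sum=6950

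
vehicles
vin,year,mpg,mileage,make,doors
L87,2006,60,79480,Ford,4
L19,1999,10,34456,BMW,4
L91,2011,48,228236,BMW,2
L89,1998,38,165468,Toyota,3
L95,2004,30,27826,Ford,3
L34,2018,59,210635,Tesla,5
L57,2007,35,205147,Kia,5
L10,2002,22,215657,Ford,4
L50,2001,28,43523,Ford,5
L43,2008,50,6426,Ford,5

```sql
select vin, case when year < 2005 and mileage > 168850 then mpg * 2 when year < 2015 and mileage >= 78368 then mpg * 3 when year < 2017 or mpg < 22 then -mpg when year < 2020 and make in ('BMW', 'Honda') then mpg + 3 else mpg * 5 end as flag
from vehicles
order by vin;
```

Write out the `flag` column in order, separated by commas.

44, -10, 295, -50, -28, 105, 180, 114, 144, -30

vin=L10: year < 2005 and mileage > 168850 → 44
vin=L19: year < 2017 or mpg < 22 → -10
vin=L34: ELSE → 295
vin=L43: year < 2017 or mpg < 22 → -50
vin=L50: year < 2017 or mpg < 22 → -28
vin=L57: year < 2015 and mileage >= 78368 → 105
vin=L87: year < 2015 and mileage >= 78368 → 180
vin=L89: year < 2015 and mileage >= 78368 → 114
vin=L91: year < 2015 and mileage >= 78368 → 144
vin=L95: year < 2017 or mpg < 22 → -30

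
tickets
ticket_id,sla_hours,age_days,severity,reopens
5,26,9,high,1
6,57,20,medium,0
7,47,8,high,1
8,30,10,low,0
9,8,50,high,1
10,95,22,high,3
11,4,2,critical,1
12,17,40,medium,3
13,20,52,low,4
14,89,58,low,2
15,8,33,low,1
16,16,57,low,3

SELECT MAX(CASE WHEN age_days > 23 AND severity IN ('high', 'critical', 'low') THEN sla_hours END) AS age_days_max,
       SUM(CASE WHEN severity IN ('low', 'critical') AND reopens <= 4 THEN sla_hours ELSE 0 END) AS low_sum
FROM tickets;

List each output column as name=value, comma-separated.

age_days_max=89, low_sum=167

[age_days_max: age_days > 23 AND severity IN ('high', 'critical', 'low')]
ticket_id=5: ✗
ticket_id=6: ✗
ticket_id=7: ✗
ticket_id=8: ✗
ticket_id=9: ✓ → 8
ticket_id=10: ✗
ticket_id=11: ✗
ticket_id=12: ✗
ticket_id=13: ✓ → 20
ticket_id=14: ✓ → 89
ticket_id=15: ✓ → 8
ticket_id=16: ✓ → 16
age_days_max = MAX(8, 20, 89, 8, 16) = 89
—
[low_sum: severity IN ('low', 'critical') AND reopens <= 4]
ticket_id=5: ✗
ticket_id=6: ✗
ticket_id=7: ✗
ticket_id=8: ✓ → 30
ticket_id=9: ✗
ticket_id=10: ✗
ticket_id=11: ✓ → 4
ticket_id=12: ✗
ticket_id=13: ✓ → 20
ticket_id=14: ✓ → 89
ticket_id=15: ✓ → 8
ticket_id=16: ✓ → 16
low_sum = 30 + 4 + 20 + 89 + 8 + 16 = 167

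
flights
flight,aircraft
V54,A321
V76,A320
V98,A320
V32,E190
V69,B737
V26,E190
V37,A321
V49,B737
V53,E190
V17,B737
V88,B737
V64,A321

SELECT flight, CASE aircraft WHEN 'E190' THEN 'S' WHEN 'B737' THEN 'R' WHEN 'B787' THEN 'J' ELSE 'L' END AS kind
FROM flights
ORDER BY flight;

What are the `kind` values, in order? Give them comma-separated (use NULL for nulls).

flight=V17: aircraft='B737' → R
flight=V26: aircraft='E190' → S
flight=V32: aircraft='E190' → S
flight=V37: ELSE → L
flight=V49: aircraft='B737' → R
flight=V53: aircraft='E190' → S
flight=V54: ELSE → L
flight=V64: ELSE → L
flight=V69: aircraft='B737' → R
flight=V76: ELSE → L
flight=V88: aircraft='B737' → R
flight=V98: ELSE → L

R, S, S, L, R, S, L, L, R, L, R, L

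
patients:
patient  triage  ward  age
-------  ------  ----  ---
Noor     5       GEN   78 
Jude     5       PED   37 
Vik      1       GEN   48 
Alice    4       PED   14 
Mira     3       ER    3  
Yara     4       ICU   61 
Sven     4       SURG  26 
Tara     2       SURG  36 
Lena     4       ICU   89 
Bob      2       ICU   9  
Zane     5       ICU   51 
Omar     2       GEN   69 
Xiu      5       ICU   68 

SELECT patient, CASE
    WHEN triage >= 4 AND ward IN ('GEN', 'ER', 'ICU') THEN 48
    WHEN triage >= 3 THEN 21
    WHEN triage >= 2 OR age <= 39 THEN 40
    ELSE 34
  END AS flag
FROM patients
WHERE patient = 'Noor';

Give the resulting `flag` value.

patient = Noor: triage=5, ward=GEN, age=78.
triage >= 4 AND ward IN ('GEN', 'ER', 'ICU') → true → 48

48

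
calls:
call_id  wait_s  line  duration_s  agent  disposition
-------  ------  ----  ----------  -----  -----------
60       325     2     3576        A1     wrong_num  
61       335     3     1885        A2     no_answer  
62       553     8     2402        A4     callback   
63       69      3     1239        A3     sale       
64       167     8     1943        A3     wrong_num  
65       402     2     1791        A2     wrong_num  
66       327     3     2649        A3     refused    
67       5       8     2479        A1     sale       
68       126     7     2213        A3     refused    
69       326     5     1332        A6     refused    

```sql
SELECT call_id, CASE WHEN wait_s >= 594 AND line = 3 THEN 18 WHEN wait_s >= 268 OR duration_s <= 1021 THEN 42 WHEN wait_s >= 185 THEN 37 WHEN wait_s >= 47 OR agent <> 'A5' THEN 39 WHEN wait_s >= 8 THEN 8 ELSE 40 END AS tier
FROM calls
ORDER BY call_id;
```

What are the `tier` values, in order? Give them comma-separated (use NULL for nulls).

42, 42, 42, 39, 39, 42, 42, 39, 39, 42

call_id=60: wait_s >= 268 OR duration_s <= 1021 → 42
call_id=61: wait_s >= 268 OR duration_s <= 1021 → 42
call_id=62: wait_s >= 268 OR duration_s <= 1021 → 42
call_id=63: wait_s >= 47 OR agent <> 'A5' → 39
call_id=64: wait_s >= 47 OR agent <> 'A5' → 39
call_id=65: wait_s >= 268 OR duration_s <= 1021 → 42
call_id=66: wait_s >= 268 OR duration_s <= 1021 → 42
call_id=67: wait_s >= 47 OR agent <> 'A5' → 39
call_id=68: wait_s >= 47 OR agent <> 'A5' → 39
call_id=69: wait_s >= 268 OR duration_s <= 1021 → 42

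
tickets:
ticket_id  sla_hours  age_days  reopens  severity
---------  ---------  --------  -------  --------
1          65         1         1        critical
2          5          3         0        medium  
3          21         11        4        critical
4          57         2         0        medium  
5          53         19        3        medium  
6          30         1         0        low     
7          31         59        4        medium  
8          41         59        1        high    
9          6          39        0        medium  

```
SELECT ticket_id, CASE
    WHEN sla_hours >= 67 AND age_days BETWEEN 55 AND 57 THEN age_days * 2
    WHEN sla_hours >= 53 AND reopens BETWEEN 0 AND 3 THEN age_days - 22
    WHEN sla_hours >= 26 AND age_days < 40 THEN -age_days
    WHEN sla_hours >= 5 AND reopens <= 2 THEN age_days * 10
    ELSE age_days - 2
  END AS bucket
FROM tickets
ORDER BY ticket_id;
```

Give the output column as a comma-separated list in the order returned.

-21, 30, 9, -20, -3, -1, 57, 590, 390

ticket_id=1: sla_hours >= 53 AND reopens BETWEEN 0 AND 3 → -21
ticket_id=2: sla_hours >= 5 AND reopens <= 2 → 30
ticket_id=3: ELSE → 9
ticket_id=4: sla_hours >= 53 AND reopens BETWEEN 0 AND 3 → -20
ticket_id=5: sla_hours >= 53 AND reopens BETWEEN 0 AND 3 → -3
ticket_id=6: sla_hours >= 26 AND age_days < 40 → -1
ticket_id=7: ELSE → 57
ticket_id=8: sla_hours >= 5 AND reopens <= 2 → 590
ticket_id=9: sla_hours >= 5 AND reopens <= 2 → 390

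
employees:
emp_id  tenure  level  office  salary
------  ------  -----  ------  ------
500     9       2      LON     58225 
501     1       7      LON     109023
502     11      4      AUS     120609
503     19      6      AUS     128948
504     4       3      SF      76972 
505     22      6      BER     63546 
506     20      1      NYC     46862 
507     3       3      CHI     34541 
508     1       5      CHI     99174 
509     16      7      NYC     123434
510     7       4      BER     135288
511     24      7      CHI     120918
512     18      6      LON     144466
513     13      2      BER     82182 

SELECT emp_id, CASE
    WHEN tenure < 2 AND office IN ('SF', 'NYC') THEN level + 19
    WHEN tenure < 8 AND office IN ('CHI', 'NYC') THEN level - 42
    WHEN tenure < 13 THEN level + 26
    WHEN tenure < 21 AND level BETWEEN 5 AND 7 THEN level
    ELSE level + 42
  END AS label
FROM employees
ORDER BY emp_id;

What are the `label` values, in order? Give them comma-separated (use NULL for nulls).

28, 33, 30, 6, 29, 48, 43, -39, -37, 7, 30, 49, 6, 44

emp_id=500: tenure < 13 → 28
emp_id=501: tenure < 13 → 33
emp_id=502: tenure < 13 → 30
emp_id=503: tenure < 21 AND level BETWEEN 5 AND 7 → 6
emp_id=504: tenure < 13 → 29
emp_id=505: ELSE → 48
emp_id=506: ELSE → 43
emp_id=507: tenure < 8 AND office IN ('CHI', 'NYC') → -39
emp_id=508: tenure < 8 AND office IN ('CHI', 'NYC') → -37
emp_id=509: tenure < 21 AND level BETWEEN 5 AND 7 → 7
emp_id=510: tenure < 13 → 30
emp_id=511: ELSE → 49
emp_id=512: tenure < 21 AND level BETWEEN 5 AND 7 → 6
emp_id=513: ELSE → 44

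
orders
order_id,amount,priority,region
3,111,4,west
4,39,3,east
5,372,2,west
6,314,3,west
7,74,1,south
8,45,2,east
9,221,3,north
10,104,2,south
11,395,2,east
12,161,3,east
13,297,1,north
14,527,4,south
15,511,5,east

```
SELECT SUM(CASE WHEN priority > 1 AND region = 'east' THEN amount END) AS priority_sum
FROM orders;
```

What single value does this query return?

1151

order_id=3: ✗
order_id=4: ✓ → 39
order_id=5: ✗
order_id=6: ✗
order_id=7: ✗
order_id=8: ✓ → 45
order_id=9: ✗
order_id=10: ✗
order_id=11: ✓ → 395
order_id=12: ✓ → 161
order_id=13: ✗
order_id=14: ✗
order_id=15: ✓ → 511
priority_sum = 39 + 45 + 395 + 161 + 511 = 1151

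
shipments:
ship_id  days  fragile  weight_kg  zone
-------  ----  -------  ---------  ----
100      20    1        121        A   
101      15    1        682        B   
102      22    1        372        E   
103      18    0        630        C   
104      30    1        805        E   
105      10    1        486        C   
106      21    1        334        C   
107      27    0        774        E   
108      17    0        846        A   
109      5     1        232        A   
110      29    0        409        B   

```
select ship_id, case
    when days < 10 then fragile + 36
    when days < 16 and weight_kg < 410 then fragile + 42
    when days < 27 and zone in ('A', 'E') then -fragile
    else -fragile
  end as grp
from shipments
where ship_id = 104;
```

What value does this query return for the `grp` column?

ship_id = 104: days=30, fragile=1, weight_kg=805, zone=E.
days < 10 → false
days < 16 and weight_kg < 410 → false
days < 27 and zone in ('A', 'E') → false
No prior WHEN matched → ELSE → -1

-1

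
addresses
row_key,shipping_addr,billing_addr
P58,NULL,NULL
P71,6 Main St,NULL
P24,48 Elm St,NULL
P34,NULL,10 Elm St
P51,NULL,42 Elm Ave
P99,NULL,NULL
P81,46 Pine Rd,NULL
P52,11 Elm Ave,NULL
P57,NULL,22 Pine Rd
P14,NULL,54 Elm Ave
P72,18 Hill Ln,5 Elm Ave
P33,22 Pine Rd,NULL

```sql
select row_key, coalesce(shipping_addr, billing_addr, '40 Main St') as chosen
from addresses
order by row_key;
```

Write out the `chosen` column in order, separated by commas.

54 Elm Ave, 48 Elm St, 22 Pine Rd, 10 Elm St, 42 Elm Ave, 11 Elm Ave, 22 Pine Rd, 40 Main St, 6 Main St, 18 Hill Ln, 46 Pine Rd, 40 Main St

row_key=P14: shipping_addr=NULL, billing_addr=54 Elm Ave → 54 Elm Ave
row_key=P24: shipping_addr=48 Elm St → 48 Elm St
row_key=P33: shipping_addr=22 Pine Rd → 22 Pine Rd
row_key=P34: shipping_addr=NULL, billing_addr=10 Elm St → 10 Elm St
row_key=P51: shipping_addr=NULL, billing_addr=42 Elm Ave → 42 Elm Ave
row_key=P52: shipping_addr=11 Elm Ave → 11 Elm Ave
row_key=P57: shipping_addr=NULL, billing_addr=22 Pine Rd → 22 Pine Rd
row_key=P58: shipping_addr=NULL, billing_addr=NULL, → literal 40 Main St → 40 Main St
row_key=P71: shipping_addr=6 Main St → 6 Main St
row_key=P72: shipping_addr=18 Hill Ln → 18 Hill Ln
row_key=P81: shipping_addr=46 Pine Rd → 46 Pine Rd
row_key=P99: shipping_addr=NULL, billing_addr=NULL, → literal 40 Main St → 40 Main St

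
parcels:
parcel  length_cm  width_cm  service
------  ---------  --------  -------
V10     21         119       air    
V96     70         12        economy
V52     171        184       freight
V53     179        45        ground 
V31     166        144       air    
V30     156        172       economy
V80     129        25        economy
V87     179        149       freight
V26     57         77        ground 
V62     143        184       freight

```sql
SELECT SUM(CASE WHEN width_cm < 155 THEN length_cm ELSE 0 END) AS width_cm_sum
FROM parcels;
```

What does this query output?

parcel=V10: ✓ → 21
parcel=V96: ✓ → 70
parcel=V52: ✗
parcel=V53: ✓ → 179
parcel=V31: ✓ → 166
parcel=V30: ✗
parcel=V80: ✓ → 129
parcel=V87: ✓ → 179
parcel=V26: ✓ → 57
parcel=V62: ✗
width_cm_sum = 21 + 70 + 179 + 166 + 129 + 179 + 57 = 801

801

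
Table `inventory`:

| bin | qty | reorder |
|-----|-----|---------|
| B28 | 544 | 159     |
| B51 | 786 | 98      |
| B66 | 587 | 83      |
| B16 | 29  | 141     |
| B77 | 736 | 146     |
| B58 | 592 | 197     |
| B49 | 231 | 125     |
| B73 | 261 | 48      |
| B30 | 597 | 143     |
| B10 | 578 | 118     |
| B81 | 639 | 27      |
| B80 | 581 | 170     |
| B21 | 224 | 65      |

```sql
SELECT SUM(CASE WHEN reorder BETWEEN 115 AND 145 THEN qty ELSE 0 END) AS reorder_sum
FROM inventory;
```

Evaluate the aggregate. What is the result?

bin=B28: ✗
bin=B51: ✗
bin=B66: ✗
bin=B16: ✓ → 29
bin=B77: ✗
bin=B58: ✗
bin=B49: ✓ → 231
bin=B73: ✗
bin=B30: ✓ → 597
bin=B10: ✓ → 578
bin=B81: ✗
bin=B80: ✗
bin=B21: ✗
reorder_sum = 29 + 231 + 597 + 578 = 1435

1435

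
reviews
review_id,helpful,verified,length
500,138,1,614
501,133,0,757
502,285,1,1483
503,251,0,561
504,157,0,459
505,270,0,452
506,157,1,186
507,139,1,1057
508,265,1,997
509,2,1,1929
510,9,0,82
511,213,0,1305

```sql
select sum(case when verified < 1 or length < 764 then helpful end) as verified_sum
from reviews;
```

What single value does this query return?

review_id=500: ✓ → 138
review_id=501: ✓ → 133
review_id=502: ✗
review_id=503: ✓ → 251
review_id=504: ✓ → 157
review_id=505: ✓ → 270
review_id=506: ✓ → 157
review_id=507: ✗
review_id=508: ✗
review_id=509: ✗
review_id=510: ✓ → 9
review_id=511: ✓ → 213
verified_sum = 138 + 133 + 251 + 157 + 270 + 157 + 9 + 213 = 1328

1328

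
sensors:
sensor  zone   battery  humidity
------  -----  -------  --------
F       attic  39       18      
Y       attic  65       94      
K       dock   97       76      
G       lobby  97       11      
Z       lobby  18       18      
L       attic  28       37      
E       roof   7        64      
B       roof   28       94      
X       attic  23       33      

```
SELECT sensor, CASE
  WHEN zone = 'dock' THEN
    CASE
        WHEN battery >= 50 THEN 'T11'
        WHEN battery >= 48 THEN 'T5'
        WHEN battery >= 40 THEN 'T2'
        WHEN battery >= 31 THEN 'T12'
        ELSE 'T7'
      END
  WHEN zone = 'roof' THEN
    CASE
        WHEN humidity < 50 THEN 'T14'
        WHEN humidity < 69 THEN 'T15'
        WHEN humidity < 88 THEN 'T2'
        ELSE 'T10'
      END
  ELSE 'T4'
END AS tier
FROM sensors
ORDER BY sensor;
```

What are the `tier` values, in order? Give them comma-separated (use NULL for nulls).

sensor=B: zone='roof' → inner[ELSE] → T10
sensor=E: zone='roof' → inner[humidity < 69] → T15
sensor=F: zone='attic' → outer ELSE → T4
sensor=G: zone='lobby' → outer ELSE → T4
sensor=K: zone='dock' → inner[battery >= 50] → T11
sensor=L: zone='attic' → outer ELSE → T4
sensor=X: zone='attic' → outer ELSE → T4
sensor=Y: zone='attic' → outer ELSE → T4
sensor=Z: zone='lobby' → outer ELSE → T4

T10, T15, T4, T4, T11, T4, T4, T4, T4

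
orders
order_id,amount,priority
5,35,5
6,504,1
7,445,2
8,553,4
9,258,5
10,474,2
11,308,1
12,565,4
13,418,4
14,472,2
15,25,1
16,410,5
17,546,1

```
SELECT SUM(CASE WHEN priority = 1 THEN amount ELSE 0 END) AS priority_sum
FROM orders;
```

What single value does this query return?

1383

order_id=5: ✗
order_id=6: ✓ → 504
order_id=7: ✗
order_id=8: ✗
order_id=9: ✗
order_id=10: ✗
order_id=11: ✓ → 308
order_id=12: ✗
order_id=13: ✗
order_id=14: ✗
order_id=15: ✓ → 25
order_id=16: ✗
order_id=17: ✓ → 546
priority_sum = 504 + 308 + 25 + 546 = 1383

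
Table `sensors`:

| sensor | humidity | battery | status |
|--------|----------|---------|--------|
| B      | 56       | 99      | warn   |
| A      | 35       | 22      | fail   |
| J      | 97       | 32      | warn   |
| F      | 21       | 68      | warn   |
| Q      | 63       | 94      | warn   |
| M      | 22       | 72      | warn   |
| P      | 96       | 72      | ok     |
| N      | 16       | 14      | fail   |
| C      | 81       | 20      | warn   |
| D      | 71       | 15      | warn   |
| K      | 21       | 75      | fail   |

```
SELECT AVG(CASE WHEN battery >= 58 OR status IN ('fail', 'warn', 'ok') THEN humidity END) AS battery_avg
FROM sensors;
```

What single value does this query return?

sensor=B: ✓ → 56
sensor=A: ✓ → 35
sensor=J: ✓ → 97
sensor=F: ✓ → 21
sensor=Q: ✓ → 63
sensor=M: ✓ → 22
sensor=P: ✓ → 96
sensor=N: ✓ → 16
sensor=C: ✓ → 81
sensor=D: ✓ → 71
sensor=K: ✓ → 21
battery_avg = (56 + 35 + 97 + 21 + 63 + 22 + 96 + 16 + 81 + 71 + 21) / 11 = 52.6363636364

52.6363636364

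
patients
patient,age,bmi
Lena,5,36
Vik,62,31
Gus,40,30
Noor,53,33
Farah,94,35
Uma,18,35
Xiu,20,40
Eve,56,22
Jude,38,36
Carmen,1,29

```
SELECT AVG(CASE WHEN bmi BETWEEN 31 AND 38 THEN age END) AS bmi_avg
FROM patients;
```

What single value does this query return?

45

patient=Lena: ✓ → 5
patient=Vik: ✓ → 62
patient=Gus: ✗
patient=Noor: ✓ → 53
patient=Farah: ✓ → 94
patient=Uma: ✓ → 18
patient=Xiu: ✗
patient=Eve: ✗
patient=Jude: ✓ → 38
patient=Carmen: ✗
bmi_avg = (5 + 62 + 53 + 94 + 18 + 38) / 6 = 45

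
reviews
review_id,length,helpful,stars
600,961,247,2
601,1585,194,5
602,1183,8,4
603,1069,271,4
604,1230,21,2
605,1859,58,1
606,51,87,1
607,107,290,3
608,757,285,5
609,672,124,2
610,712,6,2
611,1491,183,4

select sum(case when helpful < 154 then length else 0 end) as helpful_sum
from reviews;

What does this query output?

review_id=600: ✗
review_id=601: ✗
review_id=602: ✓ → 1183
review_id=603: ✗
review_id=604: ✓ → 1230
review_id=605: ✓ → 1859
review_id=606: ✓ → 51
review_id=607: ✗
review_id=608: ✗
review_id=609: ✓ → 672
review_id=610: ✓ → 712
review_id=611: ✗
helpful_sum = 1183 + 1230 + 1859 + 51 + 672 + 712 = 5707

5707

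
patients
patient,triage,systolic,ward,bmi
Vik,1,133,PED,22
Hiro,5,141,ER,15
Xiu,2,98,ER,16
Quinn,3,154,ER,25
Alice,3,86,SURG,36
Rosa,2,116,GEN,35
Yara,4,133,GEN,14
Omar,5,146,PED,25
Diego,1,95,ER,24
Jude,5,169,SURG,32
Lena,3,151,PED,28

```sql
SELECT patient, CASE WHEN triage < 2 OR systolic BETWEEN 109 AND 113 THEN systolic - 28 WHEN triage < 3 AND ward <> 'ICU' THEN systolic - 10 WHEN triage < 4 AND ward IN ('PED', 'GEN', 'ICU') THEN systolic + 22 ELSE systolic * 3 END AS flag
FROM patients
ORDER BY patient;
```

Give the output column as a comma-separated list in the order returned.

258, 67, 423, 507, 173, 438, 462, 106, 105, 88, 399

patient=Alice: ELSE → 258
patient=Diego: triage < 2 OR systolic BETWEEN 109 AND 113 → 67
patient=Hiro: ELSE → 423
patient=Jude: ELSE → 507
patient=Lena: triage < 4 AND ward IN ('PED', 'GEN', 'ICU') → 173
patient=Omar: ELSE → 438
patient=Quinn: ELSE → 462
patient=Rosa: triage < 3 AND ward <> 'ICU' → 106
patient=Vik: triage < 2 OR systolic BETWEEN 109 AND 113 → 105
patient=Xiu: triage < 3 AND ward <> 'ICU' → 88
patient=Yara: ELSE → 399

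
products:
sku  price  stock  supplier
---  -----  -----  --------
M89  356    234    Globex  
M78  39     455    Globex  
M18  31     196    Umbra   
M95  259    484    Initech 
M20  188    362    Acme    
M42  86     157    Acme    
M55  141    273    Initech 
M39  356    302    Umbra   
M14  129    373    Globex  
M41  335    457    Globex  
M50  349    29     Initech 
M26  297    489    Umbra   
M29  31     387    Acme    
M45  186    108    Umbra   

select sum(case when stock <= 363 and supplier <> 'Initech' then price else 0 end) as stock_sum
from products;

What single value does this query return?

1203

sku=M89: ✓ → 356
sku=M78: ✗
sku=M18: ✓ → 31
sku=M95: ✗
sku=M20: ✓ → 188
sku=M42: ✓ → 86
sku=M55: ✗
sku=M39: ✓ → 356
sku=M14: ✗
sku=M41: ✗
sku=M50: ✗
sku=M26: ✗
sku=M29: ✗
sku=M45: ✓ → 186
stock_sum = 356 + 31 + 188 + 86 + 356 + 186 = 1203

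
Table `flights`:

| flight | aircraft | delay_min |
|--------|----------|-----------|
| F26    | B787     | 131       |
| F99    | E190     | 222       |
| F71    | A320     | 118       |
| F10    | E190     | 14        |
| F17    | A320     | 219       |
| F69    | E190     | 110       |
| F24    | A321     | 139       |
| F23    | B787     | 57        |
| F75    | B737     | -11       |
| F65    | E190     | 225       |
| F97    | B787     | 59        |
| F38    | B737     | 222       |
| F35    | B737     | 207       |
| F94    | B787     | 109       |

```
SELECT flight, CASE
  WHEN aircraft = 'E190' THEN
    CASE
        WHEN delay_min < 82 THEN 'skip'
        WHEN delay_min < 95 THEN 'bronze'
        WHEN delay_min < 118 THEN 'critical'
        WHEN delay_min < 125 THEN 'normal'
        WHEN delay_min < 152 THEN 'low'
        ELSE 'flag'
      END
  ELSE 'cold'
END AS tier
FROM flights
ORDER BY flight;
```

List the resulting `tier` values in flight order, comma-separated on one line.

skip, cold, cold, cold, cold, cold, cold, flag, critical, cold, cold, cold, cold, flag

flight=F10: aircraft='E190' → inner[delay_min < 82] → skip
flight=F17: aircraft='A320' → outer ELSE → cold
flight=F23: aircraft='B787' → outer ELSE → cold
flight=F24: aircraft='A321' → outer ELSE → cold
flight=F26: aircraft='B787' → outer ELSE → cold
flight=F35: aircraft='B737' → outer ELSE → cold
flight=F38: aircraft='B737' → outer ELSE → cold
flight=F65: aircraft='E190' → inner[ELSE] → flag
flight=F69: aircraft='E190' → inner[delay_min < 118] → critical
flight=F71: aircraft='A320' → outer ELSE → cold
flight=F75: aircraft='B737' → outer ELSE → cold
flight=F94: aircraft='B787' → outer ELSE → cold
flight=F97: aircraft='B787' → outer ELSE → cold
flight=F99: aircraft='E190' → inner[ELSE] → flag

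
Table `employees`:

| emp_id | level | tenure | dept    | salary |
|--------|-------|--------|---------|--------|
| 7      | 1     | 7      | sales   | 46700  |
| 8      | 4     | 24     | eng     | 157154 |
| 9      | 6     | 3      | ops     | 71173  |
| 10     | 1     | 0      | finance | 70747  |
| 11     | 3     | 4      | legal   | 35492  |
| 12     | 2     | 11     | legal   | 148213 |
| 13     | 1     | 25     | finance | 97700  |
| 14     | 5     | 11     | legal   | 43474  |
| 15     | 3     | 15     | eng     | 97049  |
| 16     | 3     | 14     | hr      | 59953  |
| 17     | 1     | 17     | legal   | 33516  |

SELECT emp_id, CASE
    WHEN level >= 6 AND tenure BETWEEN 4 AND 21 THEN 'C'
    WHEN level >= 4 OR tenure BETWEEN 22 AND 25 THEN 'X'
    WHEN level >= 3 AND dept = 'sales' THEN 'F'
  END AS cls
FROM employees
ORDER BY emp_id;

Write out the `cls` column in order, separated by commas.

NULL, X, X, NULL, NULL, NULL, X, X, NULL, NULL, NULL

emp_id=7: (no match → NULL) → NULL
emp_id=8: level >= 4 OR tenure BETWEEN 22 AND 25 → X
emp_id=9: level >= 4 OR tenure BETWEEN 22 AND 25 → X
emp_id=10: (no match → NULL) → NULL
emp_id=11: (no match → NULL) → NULL
emp_id=12: (no match → NULL) → NULL
emp_id=13: level >= 4 OR tenure BETWEEN 22 AND 25 → X
emp_id=14: level >= 4 OR tenure BETWEEN 22 AND 25 → X
emp_id=15: (no match → NULL) → NULL
emp_id=16: (no match → NULL) → NULL
emp_id=17: (no match → NULL) → NULL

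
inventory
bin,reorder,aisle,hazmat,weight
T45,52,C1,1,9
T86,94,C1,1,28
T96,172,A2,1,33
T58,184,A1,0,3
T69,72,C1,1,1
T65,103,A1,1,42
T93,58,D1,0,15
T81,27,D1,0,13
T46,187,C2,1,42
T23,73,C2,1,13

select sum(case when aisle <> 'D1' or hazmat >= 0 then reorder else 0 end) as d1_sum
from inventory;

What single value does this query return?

1022

bin=T45: ✓ → 52
bin=T86: ✓ → 94
bin=T96: ✓ → 172
bin=T58: ✓ → 184
bin=T69: ✓ → 72
bin=T65: ✓ → 103
bin=T93: ✓ → 58
bin=T81: ✓ → 27
bin=T46: ✓ → 187
bin=T23: ✓ → 73
d1_sum = 52 + 94 + 172 + 184 + 72 + 103 + 58 + 27 + 187 + 73 = 1022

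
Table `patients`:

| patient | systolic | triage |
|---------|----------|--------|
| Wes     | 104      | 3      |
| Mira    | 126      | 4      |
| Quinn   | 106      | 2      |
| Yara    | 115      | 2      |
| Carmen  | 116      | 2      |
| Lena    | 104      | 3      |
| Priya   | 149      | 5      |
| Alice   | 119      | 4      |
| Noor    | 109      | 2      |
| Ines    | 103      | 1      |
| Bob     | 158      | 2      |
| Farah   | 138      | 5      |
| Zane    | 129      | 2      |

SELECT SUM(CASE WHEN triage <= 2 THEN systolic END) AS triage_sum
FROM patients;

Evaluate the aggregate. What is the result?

patient=Wes: ✗
patient=Mira: ✗
patient=Quinn: ✓ → 106
patient=Yara: ✓ → 115
patient=Carmen: ✓ → 116
patient=Lena: ✗
patient=Priya: ✗
patient=Alice: ✗
patient=Noor: ✓ → 109
patient=Ines: ✓ → 103
patient=Bob: ✓ → 158
patient=Farah: ✗
patient=Zane: ✓ → 129
triage_sum = 106 + 115 + 116 + 109 + 103 + 158 + 129 = 836

836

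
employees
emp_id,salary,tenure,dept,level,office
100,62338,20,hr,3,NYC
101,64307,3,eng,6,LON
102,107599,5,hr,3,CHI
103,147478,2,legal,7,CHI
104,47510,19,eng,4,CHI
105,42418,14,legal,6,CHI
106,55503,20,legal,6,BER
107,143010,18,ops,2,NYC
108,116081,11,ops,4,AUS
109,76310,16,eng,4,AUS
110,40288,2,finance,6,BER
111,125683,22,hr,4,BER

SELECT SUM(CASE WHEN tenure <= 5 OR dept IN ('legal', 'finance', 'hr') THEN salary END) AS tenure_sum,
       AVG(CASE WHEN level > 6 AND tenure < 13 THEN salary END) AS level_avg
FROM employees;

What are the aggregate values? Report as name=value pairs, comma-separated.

tenure_sum=645614, level_avg=147478

[tenure_sum: tenure <= 5 OR dept IN ('legal', 'finance', 'hr')]
emp_id=100: ✓ → 62338
emp_id=101: ✓ → 64307
emp_id=102: ✓ → 107599
emp_id=103: ✓ → 147478
emp_id=104: ✗
emp_id=105: ✓ → 42418
emp_id=106: ✓ → 55503
emp_id=107: ✗
emp_id=108: ✗
emp_id=109: ✗
emp_id=110: ✓ → 40288
emp_id=111: ✓ → 125683
tenure_sum = 62338 + 64307 + 107599 + 147478 + 42418 + 55503 + 40288 + 125683 = 645614
—
[level_avg: level > 6 AND tenure < 13]
emp_id=100: ✗
emp_id=101: ✗
emp_id=102: ✗
emp_id=103: ✓ → 147478
emp_id=104: ✗
emp_id=105: ✗
emp_id=106: ✗
emp_id=107: ✗
emp_id=108: ✗
emp_id=109: ✗
emp_id=110: ✗
emp_id=111: ✗
level_avg = 147478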